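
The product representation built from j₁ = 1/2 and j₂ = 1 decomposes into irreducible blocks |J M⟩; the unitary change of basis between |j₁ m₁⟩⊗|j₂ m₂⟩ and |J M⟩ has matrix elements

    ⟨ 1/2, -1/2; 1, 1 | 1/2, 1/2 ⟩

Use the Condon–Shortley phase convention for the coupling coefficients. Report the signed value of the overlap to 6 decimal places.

√[2·1!0!1!/3! · 0!1!2!0!1!0!] = √(2/3)
  +(−1)^1/∏(1,0,0,1,0,0)! = -1  (running -1)
⟨..|..⟩ = √(2/3)·(-1) = -0.816497

−√(2/3) = -0.816497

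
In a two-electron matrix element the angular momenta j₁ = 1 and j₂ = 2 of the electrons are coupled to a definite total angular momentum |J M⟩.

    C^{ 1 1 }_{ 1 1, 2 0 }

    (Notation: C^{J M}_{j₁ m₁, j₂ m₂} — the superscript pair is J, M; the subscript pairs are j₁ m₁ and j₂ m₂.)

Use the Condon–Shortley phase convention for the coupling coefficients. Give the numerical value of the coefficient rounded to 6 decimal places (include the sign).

j₁+j₂−J=2  J+j₁−j₂=0  J−j₁+j₂=2  j₁+j₂+J+1=5
(j₁±m₁, j₂±m₂, J±M) = (2,0,2,2,2,0)
P² = 8/5
sum k=0..0:
  [0] +1/4 = 1/4
S = 1/4
C² = P²·S² = 1/10 ; C = +0.316228

+√(1/10) ≈ +0.316228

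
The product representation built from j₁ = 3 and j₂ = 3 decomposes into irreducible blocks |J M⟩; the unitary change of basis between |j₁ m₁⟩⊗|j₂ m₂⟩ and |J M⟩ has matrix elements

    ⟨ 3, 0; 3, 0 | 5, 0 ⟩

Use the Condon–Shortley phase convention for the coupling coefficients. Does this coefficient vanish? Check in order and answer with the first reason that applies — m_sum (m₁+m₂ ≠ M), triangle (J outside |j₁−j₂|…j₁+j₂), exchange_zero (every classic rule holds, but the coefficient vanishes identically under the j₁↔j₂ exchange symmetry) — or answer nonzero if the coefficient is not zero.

exchange_zero

m-sum: m₁+m₂ = 0+0 = 0, M = 0  ✓
triangle: |j₁−j₂| = 0 ≤ J = 5 ≤ j₁+j₂ = 6  ✓
exchange: j₁=j₂ and m₁=m₂, and (−1)^(j₁+j₂−J) = (−1)^1 = −1 forces ⟨j₁m₁;j₂m₂|JM⟩ = −⟨j₂m₂;j₁m₁|JM⟩ = −⟨j₁m₁;j₂m₂|JM⟩ ⇒ the coefficient vanishes identically
Racah sum check: Σ_k collapses to 0 ⇒ CG = 0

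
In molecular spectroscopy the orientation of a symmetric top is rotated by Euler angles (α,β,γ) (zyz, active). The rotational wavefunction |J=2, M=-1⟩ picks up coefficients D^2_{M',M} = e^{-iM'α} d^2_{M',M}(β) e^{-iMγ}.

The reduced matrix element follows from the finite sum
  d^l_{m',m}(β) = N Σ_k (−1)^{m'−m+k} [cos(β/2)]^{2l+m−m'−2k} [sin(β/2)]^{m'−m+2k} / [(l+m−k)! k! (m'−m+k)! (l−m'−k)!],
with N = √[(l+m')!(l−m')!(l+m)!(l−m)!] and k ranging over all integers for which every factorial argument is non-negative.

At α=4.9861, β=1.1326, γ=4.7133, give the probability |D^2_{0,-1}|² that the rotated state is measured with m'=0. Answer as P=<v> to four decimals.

D^2_{0,-1}(4.9861,1.1326,4.7133) = e^{-i·0·4.9861}·d^2_{0,-1}(1.1326)·e^{-i·-1·4.7133}. Compute d first:
c=cos(1.132600/2)=0.843892, s=sin(1.132600/2)=0.536513; N=√[2·2·1·6]=4.898979
k: max(0,(-1)−(0))=0 … min(2+(-1),2−(0))=1
  k=0: (−1)^1·4.8990/(2)·0.8439^3·0.5365^1 = -0.789799
  k=1: (−1)^2·4.8990/(2)·0.8439^1·0.5365^3 = +0.319230
d^2_{0,-1}(1.1326) = -0.789799 +0.319230 = -0.470569
|D^2_{0,-1}|² = |d^2_{0,-1}(β)|² = (-0.470569)² = 0.221435 (the z-rotation phases have unit modulus)

P=0.2214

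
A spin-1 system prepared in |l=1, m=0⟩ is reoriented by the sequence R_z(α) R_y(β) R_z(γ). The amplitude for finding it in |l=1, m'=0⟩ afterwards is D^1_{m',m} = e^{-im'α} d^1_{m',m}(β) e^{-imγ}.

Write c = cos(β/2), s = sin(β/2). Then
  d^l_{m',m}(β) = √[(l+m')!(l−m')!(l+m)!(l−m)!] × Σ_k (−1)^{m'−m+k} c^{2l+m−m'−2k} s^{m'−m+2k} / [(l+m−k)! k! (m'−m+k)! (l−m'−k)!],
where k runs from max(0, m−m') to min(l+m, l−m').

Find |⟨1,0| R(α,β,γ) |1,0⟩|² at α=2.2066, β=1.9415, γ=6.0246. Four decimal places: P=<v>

P=0.1312

Split into d^1_{0,0}(β=1.9415) × two z-phases.
With c≡cos(β/2)=0.564681 and s≡sin(β/2)=0.825309, N=[1·1·1·1]^{1/2}=1.000000
k∈{0,1} keeps every argument non-negative
  k=0: (−1)^0·1.0000/(1)·0.5647^2·0.8253^0 = +0.318864
  k=1: (−1)^1·1.0000/(1)·0.5647^0·0.8253^2 = -0.681136
d^1_{0,0}(1.9415) = +0.318864 -0.681136 = -0.362271
|D^1_{0,0}|² = |d^1_{0,0}(β)|² = (-0.362271)² = 0.131241 (the z-rotation phases have unit modulus)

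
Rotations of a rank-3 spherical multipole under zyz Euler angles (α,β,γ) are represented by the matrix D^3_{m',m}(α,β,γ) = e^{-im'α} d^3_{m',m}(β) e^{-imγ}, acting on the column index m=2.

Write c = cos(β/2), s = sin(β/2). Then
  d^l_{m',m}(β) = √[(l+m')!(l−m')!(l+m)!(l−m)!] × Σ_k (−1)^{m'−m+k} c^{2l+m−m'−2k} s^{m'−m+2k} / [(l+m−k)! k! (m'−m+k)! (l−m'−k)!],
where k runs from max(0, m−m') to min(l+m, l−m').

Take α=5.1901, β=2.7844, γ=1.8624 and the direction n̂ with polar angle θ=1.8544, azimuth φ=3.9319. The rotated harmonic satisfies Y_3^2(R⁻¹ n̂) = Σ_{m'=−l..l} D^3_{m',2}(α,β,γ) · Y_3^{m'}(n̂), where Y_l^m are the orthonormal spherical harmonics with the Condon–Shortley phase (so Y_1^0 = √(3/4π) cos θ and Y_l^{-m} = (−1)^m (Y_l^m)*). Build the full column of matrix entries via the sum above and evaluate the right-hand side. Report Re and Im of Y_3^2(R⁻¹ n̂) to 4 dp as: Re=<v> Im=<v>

Re=0.1830 Im=-0.2669

Need the full column D^3_{m',2} for m'=−3..3 at α=5.1901, β=2.7844, γ=1.8624.
cos(β/2)=0.177648, sin(β/2)=0.984094
d^3_{-3,2}: single k=5 term ⇒ +0.401624;  D = +0.301713-0.265088i
d^3_{-2,2}: k∈[4..5] ⇒ +0.147992 -0.908280 = -0.760287;  D = -0.708226-0.276501i
d^3_{-1,2}: k∈[3..4] ⇒ +0.033793 -0.518495 = -0.484702;  D = -0.051039-0.482007i
d^3_{0,2}: k∈[2..3] ⇒ +0.005283 -0.162117 = -0.156834;  D = +0.130910-0.086369i
d^3_{1,2}: k∈[1..2] ⇒ +0.000551 -0.033793 = -0.033242;  D = +0.029014+0.016225i
d^3_{2,2}: k∈[0..1] ⇒ +0.000031 -0.004823 = -0.004791;  D = -0.000154+0.004789i
d^3_{3,2}: single k=0 term ⇒ -0.000426;  D = -0.000385+0.000184i
Y_3^{m'}(θ=1.8544,φ=3.9319) and Σ D·Y over m':
  (+0.3017-0.2651i)·(+0.2649+0.2572i)  (-0.7082-0.2765i)·(+0.0026+0.2636i)  (-0.0510-0.4820i)·(+0.1328-0.1342i)  (+0.1309-0.0864i)·(+0.2724+0.0000i)  (+0.0290+0.0162i)·(-0.1328-0.1342i)  (-0.0002+0.0048i)·(+0.0026-0.2636i)  (-0.0004+0.0002i)·(-0.2649+0.2572i)
Y_3^2(R⁻¹ n̂) = +0.182988-0.266852i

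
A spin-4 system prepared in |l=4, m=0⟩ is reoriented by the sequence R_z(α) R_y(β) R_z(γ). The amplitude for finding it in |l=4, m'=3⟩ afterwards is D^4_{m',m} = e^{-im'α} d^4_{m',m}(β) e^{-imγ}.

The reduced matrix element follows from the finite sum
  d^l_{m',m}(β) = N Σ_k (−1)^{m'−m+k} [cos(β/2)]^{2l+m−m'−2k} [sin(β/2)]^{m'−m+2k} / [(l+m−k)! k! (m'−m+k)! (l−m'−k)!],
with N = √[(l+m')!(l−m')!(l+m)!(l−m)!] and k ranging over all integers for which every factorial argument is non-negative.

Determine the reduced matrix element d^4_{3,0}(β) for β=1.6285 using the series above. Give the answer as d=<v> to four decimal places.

d^4_{3,0}(β=1.6285) via the finite sum:
Half-angle: c=0.686414, s=0.727211. N=√(5040·1·24·24)=1703.830978
Admissible k: 0..1 (factorial args all ≥0)
  k=0: (−1)^3·1703.8310/(144)·0.6864^5·0.7272^3 = -0.693387
  k=1: (−1)^4·1703.8310/(144)·0.6864^3·0.7272^5 = +0.778260
d^4_{3,0}(1.6285) = -0.693387 +0.778260 = +0.084872

d=0.0849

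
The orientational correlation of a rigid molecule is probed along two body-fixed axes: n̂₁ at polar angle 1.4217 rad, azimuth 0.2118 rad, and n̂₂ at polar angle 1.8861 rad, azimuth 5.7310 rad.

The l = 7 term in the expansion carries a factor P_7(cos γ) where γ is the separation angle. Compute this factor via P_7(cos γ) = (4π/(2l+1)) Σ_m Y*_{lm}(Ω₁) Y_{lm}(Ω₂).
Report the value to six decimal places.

Addition theorem: P_7(cos γ) = (4π/15) Σ_m Y*_{lm}(Ω₁) Y_{lm}(Ω₂), m = −7…7:
  term(m=-7) = +0.096358-0.130640i   from Y*(Ω₁)=+0.040736+0.460678i, Y(Ω₂)=-0.263030-0.232425i
  term(m=-6) = +0.014267+0.110434i   from Y*(Ω₁)=+0.076813+0.248320i, Y(Ω₂)=+0.422109+0.073118i
  term(m=-5) = +0.013736+0.011070i   from Y*(Ω₁)=-0.121201-0.215768i, Y(Ω₂)=-0.066183+0.026485i
  term(m=-4) = +0.091678-0.007872i   from Y*(Ω₁)=-0.187273-0.211979i, Y(Ω₂)=-0.193738+0.261330i
  term(m=-3) = +0.021934-0.024949i   from Y*(Ω₁)=+0.138922+0.102444i, Y(Ω₂)=+0.016485-0.191749i
  term(m=-2) = -0.003099-0.072315i   from Y*(Ω₁)=+0.261944+0.118110i, Y(Ω₂)=-0.113280-0.224994i
  term(m=-1) = -0.023674-0.022682i   from Y*(Ω₁)=-0.139413-0.029977i, Y(Ω₂)=+0.195747+0.120603i
  term(m=+0) = -0.065443-0.000000i   from Y*(Ω₁)=-0.287888-0.000000i, Y(Ω₂)=+0.227320+0.000000i
  term(m=+1) = -0.023674+0.022682i   from Y*(Ω₁)=+0.139413-0.029977i, Y(Ω₂)=-0.195747+0.120603i
  term(m=+2) = -0.003099+0.072315i   from Y*(Ω₁)=+0.261944-0.118110i, Y(Ω₂)=-0.113280+0.224994i
  term(m=+3) = +0.021934+0.024949i   from Y*(Ω₁)=-0.138922+0.102444i, Y(Ω₂)=-0.016485-0.191749i
  term(m=+4) = +0.091678+0.007872i   from Y*(Ω₁)=-0.187273+0.211979i, Y(Ω₂)=-0.193738-0.261330i
  term(m=+5) = +0.013736-0.011070i   from Y*(Ω₁)=+0.121201-0.215768i, Y(Ω₂)=+0.066183+0.026485i
  term(m=+6) = +0.014267-0.110434i   from Y*(Ω₁)=+0.076813-0.248320i, Y(Ω₂)=+0.422109-0.073118i
  term(m=+7) = +0.096358+0.130640i   from Y*(Ω₁)=-0.040736+0.460678i, Y(Ω₂)=+0.263030-0.232425i
Total Σ_m = +0.356957-0.000000i. Multiply by 0.837758: +0.299044-0.000000i. P_7(cos γ) = 0.299044

0.299044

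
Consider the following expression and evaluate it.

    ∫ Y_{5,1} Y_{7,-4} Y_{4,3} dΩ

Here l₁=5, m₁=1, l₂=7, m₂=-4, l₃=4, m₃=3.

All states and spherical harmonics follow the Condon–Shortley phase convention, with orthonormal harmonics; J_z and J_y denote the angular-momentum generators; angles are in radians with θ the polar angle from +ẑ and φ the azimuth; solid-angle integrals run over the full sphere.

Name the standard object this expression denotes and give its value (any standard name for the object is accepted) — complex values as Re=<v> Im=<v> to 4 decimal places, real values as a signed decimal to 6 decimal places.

This is a Gaunt coefficient — the integral of a triple product of spherical harmonics over the sphere.
Rules hold: Σm=0, L=16 even, 2≤4≤12.
N = 11·15·9 = 1485
Δ = 8!·2!·6!/17! = 1/6126120
Racah Σ t=3..5: t=3:−1/69120 t=4:+1/20736 t=5:−1/69120 = 1/51840
⇒ 3j(5 7 4; 0 0 0)² = 280/21879, sgn +1
Racah Σ t=2..3: t=2:+1/345600 t=3:−1/518400 = 1/1036800
⇒ 3j(5 7 4; 1 -4 3)² = 7/2210, sgn -1
4πI² = N·(3j₀)²·(3jₘ)² = 2940/48841
I = -1·√(0.0601953/4π) = -0.06921121

Gaunt coefficient, -0.069211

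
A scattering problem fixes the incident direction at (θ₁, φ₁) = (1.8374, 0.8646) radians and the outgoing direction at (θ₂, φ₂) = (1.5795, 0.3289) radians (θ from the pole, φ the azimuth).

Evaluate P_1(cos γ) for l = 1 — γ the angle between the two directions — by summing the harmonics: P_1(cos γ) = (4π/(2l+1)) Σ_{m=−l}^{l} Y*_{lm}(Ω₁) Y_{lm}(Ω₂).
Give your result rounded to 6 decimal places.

Summing Y*_{l m}(θ₁,φ₁)·Y_{l m}(θ₂,φ₂) over m ∈ [−1, 1]; prefactor 4π/(2·1+1) = 4.188790:
  m=-1: (0.21629 + 0.25358j) × (0.32696 - 0.11159j) = 0.09901 + 0.05877j  (running Σ = 0.09901 + 0.05877j)
  m=0: (-0.12873 + 0.00000j) × (-0.00425 + 0.00000j) = 0.00055 + 0.00000j  (running Σ = 0.09956 + 0.05877j)
  m=1: (-0.21629 + 0.25358j) × (-0.32696 - 0.11159j) = 0.09901 - 0.05877j  (running Σ = 0.19858 + 0.00000j)
Σ over m = 0.19858 + 0.00000j; ×(4π/3) → 0.83179 + 0.00000j. Real part: 0.831794

0.831794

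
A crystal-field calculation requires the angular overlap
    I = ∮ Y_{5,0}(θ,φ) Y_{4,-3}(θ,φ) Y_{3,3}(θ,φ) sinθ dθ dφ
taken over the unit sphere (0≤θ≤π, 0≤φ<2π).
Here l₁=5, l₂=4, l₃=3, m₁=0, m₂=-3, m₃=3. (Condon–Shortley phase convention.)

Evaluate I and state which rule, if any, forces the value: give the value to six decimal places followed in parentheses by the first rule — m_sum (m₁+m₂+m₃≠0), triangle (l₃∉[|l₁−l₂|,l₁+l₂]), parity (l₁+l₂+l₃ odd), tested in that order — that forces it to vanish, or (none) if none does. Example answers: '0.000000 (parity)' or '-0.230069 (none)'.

-0.098140 (none)

m-sum 0 ✓  L=12 even ✓  1≤3≤9 ✓
Π(2lᵢ+1) = 11×9×7 = 693
triangle coeff Δ(5,4,3) = 1/180180
Σ_t [2,4]: t=2:+1/576 t=3:−1/144 t=4:+1/576 = -1/288
(3j)²=20/1001 [(5 4 3; 0 0 0)], sign=+1
Σ_t [1,1]: t=1:−1/5760 = -1/5760
(3j)²=5/572 [(5 4 3; 0 -3 3)], sign=-1
⇒ 4πI² = 225/1859
I = (-1)√(225/1859/(4π)) = -0.09814013
No selection rule forces the value: the integral is nonzero (none).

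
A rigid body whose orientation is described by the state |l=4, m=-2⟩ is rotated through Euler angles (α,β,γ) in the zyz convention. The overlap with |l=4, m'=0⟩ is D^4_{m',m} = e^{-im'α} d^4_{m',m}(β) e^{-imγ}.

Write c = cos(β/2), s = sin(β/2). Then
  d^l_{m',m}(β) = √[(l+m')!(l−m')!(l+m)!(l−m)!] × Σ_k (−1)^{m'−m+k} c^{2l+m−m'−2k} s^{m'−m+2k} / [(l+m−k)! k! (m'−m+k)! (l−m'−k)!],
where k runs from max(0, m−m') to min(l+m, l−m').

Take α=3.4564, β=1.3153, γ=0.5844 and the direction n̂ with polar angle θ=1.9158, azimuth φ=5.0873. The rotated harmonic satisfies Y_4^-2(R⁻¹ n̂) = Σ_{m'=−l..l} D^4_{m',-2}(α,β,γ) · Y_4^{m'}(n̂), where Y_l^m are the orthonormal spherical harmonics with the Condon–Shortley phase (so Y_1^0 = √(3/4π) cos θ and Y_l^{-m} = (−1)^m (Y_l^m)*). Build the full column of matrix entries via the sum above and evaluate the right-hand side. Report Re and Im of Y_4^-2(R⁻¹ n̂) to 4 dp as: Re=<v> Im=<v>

Need the full column D^4_{m',-2} for m'=−4..4 at α=3.4564, β=1.3153, γ=0.5844.
cos(β/2)=0.791431, sin(β/2)=0.611259
d^4_{-4,-2}: single k=2 term ⇒ +0.485855;  D = -0.367323+0.318008i
d^4_{-3,-2}: k∈[1..2] ⇒ +0.444816 -0.796022 = -0.351207;  D = -0.181298+0.300794i
d^4_{-2,-2}: k∈[0..2] ⇒ +0.153923 -1.101816 +0.821568 = -0.126326;  D = +0.028506-0.123067i
d^4_{-1,-2}: k∈[0..2] ⇒ -0.504373 +1.504341 -0.598245 = +0.401723;  D = -0.034981-0.400197i
d^4_{0,-2}: k∈[0..2] ⇒ +0.871062 -1.385613 +0.309954 = -0.204597;  D = -0.080050-0.188287i
d^4_{1,-2}: k∈[0..2] ⇒ -1.002894 +0.897368 -0.107059 = -0.212586;  D = +0.139664+0.160270i
d^4_{2,-2}: k∈[0..2] ⇒ +0.821568 -0.392064 +0.019489 = +0.448993;  D = +0.385293+0.230530i
d^4_{3,-2}: k∈[0..1] ⇒ -0.474842 +0.094417 = -0.380425;  D = +0.370889+0.084645i
d^4_{4,-2}: single k=0 term ⇒ +0.172884;  D = +0.172178-0.015613i
Y_4^{m'}(θ=1.9158,φ=5.0873) and Σ D·Y over m':
  (-0.3673+0.3180i)·(+0.0247-0.3462i)  (-0.1813+0.3008i)·(+0.3183+0.1522i)  (+0.0285-0.1231i)·(+0.0432-0.0402i)  (-0.0350-0.4002i)·(+0.1213+0.3082i)  (-0.0800-0.1883i)·(+0.0028+0.0000i)  (+0.1397+0.1603i)·(-0.1213+0.3082i)  (+0.3853+0.2305i)·(+0.0432+0.0402i)  (+0.3709+0.0846i)·(-0.3183+0.1522i)  (+0.1722-0.0156i)·(+0.0247+0.3462i)
Y_4^-2(R⁻¹ n̂) = -0.067548+0.274666i

Re=-0.0675 Im=0.2747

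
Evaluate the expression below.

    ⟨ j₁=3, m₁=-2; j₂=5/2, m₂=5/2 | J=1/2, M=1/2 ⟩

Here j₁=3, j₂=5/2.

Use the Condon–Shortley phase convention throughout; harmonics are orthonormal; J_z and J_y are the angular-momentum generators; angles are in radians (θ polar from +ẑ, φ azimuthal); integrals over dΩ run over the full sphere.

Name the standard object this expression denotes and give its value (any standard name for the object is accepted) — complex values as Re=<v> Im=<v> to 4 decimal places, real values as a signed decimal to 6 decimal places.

Clebsch–Gordan coefficient, −√(1/21) ≈ -0.218218

This is a Clebsch–Gordan (vector-coupling) coefficient.
j₁+j₂−J=5  J+j₁−j₂=1  J−j₁+j₂=0  j₁+j₂+J+1=7
(j₁±m₁, j₂±m₂, J±M) = (1,5,5,0,1,0)
P² = 4800/7
sum k=5..5:
  [5] −1/120 = -1/120
S = -1/120
C² = P²·S² = 1/21 ; C = -0.218218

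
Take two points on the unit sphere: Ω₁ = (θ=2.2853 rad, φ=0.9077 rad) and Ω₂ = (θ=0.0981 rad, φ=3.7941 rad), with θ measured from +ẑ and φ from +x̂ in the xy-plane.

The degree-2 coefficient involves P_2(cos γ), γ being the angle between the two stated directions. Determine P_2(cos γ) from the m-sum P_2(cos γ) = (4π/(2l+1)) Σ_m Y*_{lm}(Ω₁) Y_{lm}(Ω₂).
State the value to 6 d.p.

0.285577

Term-by-term m-sum for l=2 (normalisation 4π/5 = 2.513274):
  m=-2: (-0.053382+0.213869i) × (+0.000973-0.003575i) = +0.000713+0.000399i  (running Σ = +0.000713+0.000399i)
  m=-1: (-0.235389-0.301364i) × (-0.059832+0.045722i) = +0.027863+0.007269i  (running Σ = +0.028575+0.007668i)
  m=0: (+0.090842-0.000000i) × (+0.621707+0.000000i) = +0.056477+0.000000i  (running Σ = +0.085052+0.007668i)
  m=1: (+0.235389-0.301364i) × (+0.059832+0.045722i) = +0.027863-0.007269i  (running Σ = +0.112915+0.000399i)
  m=2: (-0.053382-0.213869i) × (+0.000973+0.003575i) = +0.000713-0.000399i  (running Σ = +0.113628-0.000000i)
Total Σ_m = +0.113628-0.000000i. Multiply by 2.513274: +0.285577-0.000000i. P_2(cos γ) = 0.285577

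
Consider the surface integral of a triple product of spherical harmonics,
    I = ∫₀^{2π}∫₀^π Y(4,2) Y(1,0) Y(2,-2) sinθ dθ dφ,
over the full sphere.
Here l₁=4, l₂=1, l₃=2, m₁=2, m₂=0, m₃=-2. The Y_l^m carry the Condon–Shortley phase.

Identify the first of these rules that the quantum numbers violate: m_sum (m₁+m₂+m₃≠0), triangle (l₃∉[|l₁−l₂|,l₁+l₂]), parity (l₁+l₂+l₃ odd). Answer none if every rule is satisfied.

triangle

azimuthal sum: 2 + 0 − 2 = 0  ✓
l₃ must lie in [3,5]; have l₃=2  ✗
L = 4 + 1 + 2 = 7 (odd)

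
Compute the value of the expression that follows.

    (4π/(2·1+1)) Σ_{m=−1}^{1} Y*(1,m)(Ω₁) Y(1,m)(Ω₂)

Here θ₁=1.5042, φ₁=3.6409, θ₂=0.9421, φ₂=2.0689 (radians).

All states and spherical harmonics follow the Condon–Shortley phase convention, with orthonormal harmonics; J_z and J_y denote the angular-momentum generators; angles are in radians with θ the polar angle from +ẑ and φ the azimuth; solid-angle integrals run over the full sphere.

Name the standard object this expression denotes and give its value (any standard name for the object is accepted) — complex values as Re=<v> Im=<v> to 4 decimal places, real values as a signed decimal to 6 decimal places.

This sum is the spherical-harmonic addition theorem: it equals the Legendre polynomial P_l(cos γ) of the angle γ between the two directions.
Addition theorem: P_1(cos γ) = (4π/3) Σ_m Y*_{lm}(Ω₁) Y_{lm}(Ω₂), m = −1…1:
  m=-1: (-0.30264 - 0.16506j) × (-0.13350 - 0.24548j) = -0.00012 + 0.09633j  (running Σ = -0.00012 + 0.09633j)
  m=0: (0.03252 + 0.00000j) × (0.28734 + 0.00000j) = 0.00934 + 0.00000j  (running Σ = 0.00923 + 0.09633j)
  m=1: (0.30264 - 0.16506j) × (0.13350 - 0.24548j) = -0.00012 - 0.09633j  (running Σ = 0.00911 + 0.00000j)
Total Σ_m = 0.00911 + 0.00000j. Multiply by 4.188790: 0.03816 + 0.00000j. P_1(cos γ) = 0.038164

Legendre polynomial (addition theorem), +0.038164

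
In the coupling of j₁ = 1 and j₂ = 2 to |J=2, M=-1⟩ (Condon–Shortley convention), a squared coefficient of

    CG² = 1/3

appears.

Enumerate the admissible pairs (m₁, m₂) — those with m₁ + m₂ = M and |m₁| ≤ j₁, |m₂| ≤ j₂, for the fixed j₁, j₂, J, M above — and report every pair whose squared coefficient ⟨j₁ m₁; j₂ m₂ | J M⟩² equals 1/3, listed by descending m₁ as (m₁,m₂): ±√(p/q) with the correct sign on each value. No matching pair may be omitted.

Admissible pairs with m₁+m₂ = M = -1: (-1,0), (0,-1), (1,-2)
  (m₁,m₂)=(1,-2): CG² = 1/3, CG = +√(1/3)   ← matches the target
  (m₁,m₂)=(0,-1): CG² = 1/6, CG = +√(1/6)
  (m₁,m₂)=(-1,0): CG² = 1/2, CG = −√(1/2)
Pairs with CG² = 1/3: (1,-2): +√(1/3)

(1,-2): +√(1/3)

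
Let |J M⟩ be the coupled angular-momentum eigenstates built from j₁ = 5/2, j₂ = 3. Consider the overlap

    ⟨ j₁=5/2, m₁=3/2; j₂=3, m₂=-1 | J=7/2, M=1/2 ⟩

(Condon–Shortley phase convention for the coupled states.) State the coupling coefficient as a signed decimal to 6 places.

+0.356348  (= +√(8/63))

√[8·2!3!4!/10! · 4!1!2!4!4!3!] = √(18432/175)
  +(−1)^0/∏(0,2,1,2,2,2)! = 1/16  (running 1/16)
  +(−1)^1/∏(1,1,0,1,3,3)! = -1/36  (running 5/144)
⟨..|..⟩ = √(18432/175)·(5/144) = +0.356348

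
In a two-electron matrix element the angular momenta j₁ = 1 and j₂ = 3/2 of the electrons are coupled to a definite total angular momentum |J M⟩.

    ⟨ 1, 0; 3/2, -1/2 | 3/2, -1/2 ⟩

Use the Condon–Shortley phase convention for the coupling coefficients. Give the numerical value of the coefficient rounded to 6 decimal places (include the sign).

triangle: 1!*1!*2!/5! = 2/120
(j±m)!: 1!*1!*1!*2!*1!*2! = 4
prefactor² = (2J+1)*Δ*N² = 4/15
  k=0: +1/(0!*1!*1!*1!*0!*1!) = 1
  k=1: −1/(1!*0!*0!*0!*1!*2!) = -1/2
Σ = 1/2  ⇒  CG² = 4/15*(1/2)² = 1/15
CG = +√(1/15) = +0.258199

+√(1/15) = +0.258199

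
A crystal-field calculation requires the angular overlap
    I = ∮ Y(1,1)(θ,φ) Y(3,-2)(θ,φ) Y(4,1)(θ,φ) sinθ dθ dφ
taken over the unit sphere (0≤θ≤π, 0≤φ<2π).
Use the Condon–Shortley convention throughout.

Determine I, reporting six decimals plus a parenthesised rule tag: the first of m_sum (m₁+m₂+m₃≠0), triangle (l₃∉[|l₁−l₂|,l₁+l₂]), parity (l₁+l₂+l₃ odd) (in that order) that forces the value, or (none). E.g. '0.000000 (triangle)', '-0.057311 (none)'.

-0.106622 (none)

Rules hold: Σm=0, L=8 even, 2≤4≤4.
N = 3·7·9 = 189
Δ = 0!·2!·6!/9! = 1/252
Racah Σ t=0..0: t=0:+1/36 = 1/36
⇒ 3j(1 3 4; 0 0 0)² = 4/63, sgn +1
Racah Σ t=0..0: t=0:+1/240 = 1/240
⇒ 3j(1 3 4; 1 -2 1)² = 1/84, sgn -1
4πI² = N·(3j₀)²·(3jₘ)² = 1/7
I = -1·√(0.142857/4π) = -0.10662181
No selection rule forces the value: the integral is nonzero (none).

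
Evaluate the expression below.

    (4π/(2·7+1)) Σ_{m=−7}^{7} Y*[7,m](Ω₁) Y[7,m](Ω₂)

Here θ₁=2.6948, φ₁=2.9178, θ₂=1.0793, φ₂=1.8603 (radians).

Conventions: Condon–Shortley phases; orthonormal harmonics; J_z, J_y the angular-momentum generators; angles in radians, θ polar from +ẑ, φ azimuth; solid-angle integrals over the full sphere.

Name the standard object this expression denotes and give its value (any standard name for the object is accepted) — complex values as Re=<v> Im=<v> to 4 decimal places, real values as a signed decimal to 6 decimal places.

This sum is the spherical-harmonic addition theorem: it equals the Legendre polynomial P_l(cos γ) of the angle γ between the two directions.
Term-by-term m-sum for l=7 (normalisation 4π/15 = 0.837758):
  m=-7: Y*=-0.000006+0.001406i  Y=+0.185887-0.091111i  product +0.000127+0.000262i
  m=-6: Y*=-0.002482+0.010695i  Y=+0.068607+0.408925i  product -0.004544-0.000281i
  m=-5: Y*=-0.023096+0.047588i  Y=-0.367645-0.045554i  product +0.010659-0.016444i
  m=-4: Y*=-0.109244+0.136307i  Y=-0.008769+0.020024i  product -0.001771-0.003383i
  m=-3: Y*=-0.306826+0.243773i  Y=-0.266571-0.225573i  product +0.136780+0.004229i
  m=-2: Y*=-0.477950+0.229455i  Y=+0.115600-0.075573i  product -0.037910+0.062645i
  m=-1: Y*=-0.219652+0.049994i  Y=-0.084438-0.283469i  product +0.032719+0.058043i
  m=+0: Y*=+0.394959-0.000000i  Y=+0.177939+0.000000i  product +0.070278+0.000000i
  m=+1: Y*=+0.219652+0.049994i  Y=+0.084438-0.283469i  product +0.032719-0.058043i
  m=+2: Y*=-0.477950-0.229455i  Y=+0.115600+0.075573i  product -0.037910-0.062645i
  m=+3: Y*=+0.306826+0.243773i  Y=+0.266571-0.225573i  product +0.136780-0.004229i
  m=+4: Y*=-0.109244-0.136307i  Y=-0.008769-0.020024i  product -0.001771+0.003383i
  m=+5: Y*=+0.023096+0.047588i  Y=+0.367645-0.045554i  product +0.010659+0.016444i
  m=+6: Y*=-0.002482-0.010695i  Y=+0.068607-0.408925i  product -0.004544+0.000281i
  m=+7: Y*=+0.000006+0.001406i  Y=-0.185887-0.091111i  product +0.000127-0.000262i
Σ over m = +0.342396+0.000000i; ×(4π/15) → +0.286845+0.000000i. Real part: 0.286845

Legendre polynomial (addition theorem), +0.286845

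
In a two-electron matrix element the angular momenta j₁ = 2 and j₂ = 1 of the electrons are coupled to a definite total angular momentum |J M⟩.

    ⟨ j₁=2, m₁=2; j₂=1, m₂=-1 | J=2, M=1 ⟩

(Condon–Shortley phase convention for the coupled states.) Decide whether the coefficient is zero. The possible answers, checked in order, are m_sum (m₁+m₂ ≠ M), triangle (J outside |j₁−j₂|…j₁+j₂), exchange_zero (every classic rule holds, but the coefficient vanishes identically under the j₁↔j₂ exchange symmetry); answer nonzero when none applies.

m-sum: m₁+m₂ = 2+(-1) = 1, M = 1  ✓
triangle: |j₁−j₂| = 1 ≤ J = 2 ≤ j₁+j₂ = 3  ✓
exchange: j₁≠j₂ or m₁≠m₂ — the exchange symmetry imposes no constraint here
value check: CG = +√(1/3) = +0.577350 ≠ 0

nonzero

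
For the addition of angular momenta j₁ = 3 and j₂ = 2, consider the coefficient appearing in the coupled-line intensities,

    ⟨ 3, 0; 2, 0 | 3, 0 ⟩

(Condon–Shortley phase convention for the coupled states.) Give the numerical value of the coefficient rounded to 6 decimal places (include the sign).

j₁+j₂−J=2  J+j₁−j₂=4  J−j₁+j₂=2  j₁+j₂+J+1=9
(j₁±m₁, j₂±m₂, J±M) = (3,3,2,2,3,3)
P² = 48/5
sum k=0..2:
  [0] +1/24 = 1/24
  [1] −1/4 = -1/4
  [2] +1/24 = 1/24
S = -1/6
C² = P²·S² = 4/15 ; C = -0.516398

−√(4/15) ≈ -0.516398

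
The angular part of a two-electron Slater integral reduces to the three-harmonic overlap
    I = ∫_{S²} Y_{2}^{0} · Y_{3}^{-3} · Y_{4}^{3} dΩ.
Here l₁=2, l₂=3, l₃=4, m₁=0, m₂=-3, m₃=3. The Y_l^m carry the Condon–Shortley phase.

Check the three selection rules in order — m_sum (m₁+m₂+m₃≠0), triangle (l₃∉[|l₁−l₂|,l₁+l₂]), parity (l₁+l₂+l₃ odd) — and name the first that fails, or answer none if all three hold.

m₁+m₂+m₃ = 0 − 3 + 3 = 0  ✓
triangle: |2−3|=1 ≤ l₃=4 ≤ 2+3=5  ✓
parity: l₁+l₂+l₃ = 9 is odd  ✗

parity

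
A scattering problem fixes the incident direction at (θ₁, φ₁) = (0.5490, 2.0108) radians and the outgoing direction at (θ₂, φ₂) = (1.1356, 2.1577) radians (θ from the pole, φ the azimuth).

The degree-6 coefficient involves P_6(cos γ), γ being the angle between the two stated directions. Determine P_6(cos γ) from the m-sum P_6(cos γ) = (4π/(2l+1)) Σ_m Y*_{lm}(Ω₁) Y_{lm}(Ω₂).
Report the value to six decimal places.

Term-by-term m-sum for l=6 (normalisation 4π/13 = 0.966644):
  m=-6: (0.008553, -0.004690) × (0.249427, -0.099575) = (0.001666, -0.002022)  (running Σ = (0.001666, -0.002022))
  m=-5: (-0.044660, -0.032509) × (-0.088930, 0.423302) = (0.017733, -0.016014)  (running Σ = (0.019399, -0.018035))
  m=-4: (-0.034856, 0.182009) × (-0.161511, -0.164306) = (0.035535, -0.023669)  (running Σ = (0.054934, -0.041705))
  m=-3: (0.382805, -0.098066) × (-0.210107, 0.040389) = (-0.076469, 0.036066)  (running Σ = (-0.021535, -0.005639))
  m=-2: (-0.303798, -0.367499) × (0.119780, -0.285701) = (-0.141384, 0.042776)  (running Σ = (-0.162918, 0.037137))
  m=-1: (-0.050294, 0.106831) × (-0.061958, -0.093158) = (0.013068, -0.001934)  (running Σ = (-0.149850, 0.035204))
  m=0: (-0.405752, -0.000000) × (0.318381, 0.000000) = (-0.129184, -0.000000)  (running Σ = (-0.279034, 0.035204))
  m=1: (0.050294, 0.106831) × (0.061958, -0.093158) = (0.013068, 0.001934)  (running Σ = (-0.265965, 0.037137))
  m=2: (-0.303798, 0.367499) × (0.119780, 0.285701) = (-0.141384, -0.042776)  (running Σ = (-0.407349, -0.005639))
  m=3: (-0.382805, -0.098066) × (0.210107, 0.040389) = (-0.076469, -0.036066)  (running Σ = (-0.483818, -0.041705))
  m=4: (-0.034856, -0.182009) × (-0.161511, 0.164306) = (0.035535, 0.023669)  (running Σ = (-0.448283, -0.018035))
  m=5: (0.044660, -0.032509) × (0.088930, 0.423302) = (0.017733, 0.016014)  (running Σ = (-0.430550, -0.002022))
  m=6: (0.008553, 0.004690) × (0.249427, 0.099575) = (0.001666, 0.002022)  (running Σ = (-0.428884, 0.000000))
Total Σ_m = (-0.428884, 0.000000). Multiply by 0.966644: (-0.414578, 0.000000). P_6(cos γ) = -0.414578

-0.414578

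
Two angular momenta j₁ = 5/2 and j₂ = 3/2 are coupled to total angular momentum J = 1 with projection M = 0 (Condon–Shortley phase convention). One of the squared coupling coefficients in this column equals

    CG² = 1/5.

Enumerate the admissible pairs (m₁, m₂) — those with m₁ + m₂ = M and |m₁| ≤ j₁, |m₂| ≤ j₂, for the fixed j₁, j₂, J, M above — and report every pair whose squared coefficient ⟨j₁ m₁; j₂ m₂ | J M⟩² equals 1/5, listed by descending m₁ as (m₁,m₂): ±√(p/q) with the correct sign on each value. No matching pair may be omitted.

Admissible pairs with m₁+m₂ = M = 0: (-3/2,3/2), (-1/2,1/2), (1/2,-1/2), (3/2,-3/2)
  (m₁,m₂)=(3/2,-3/2): CG² = 1/5, CG = +√(1/5)   ← matches the target
  (m₁,m₂)=(1/2,-1/2): CG² = 3/10, CG = −√(3/10)
  (m₁,m₂)=(-1/2,1/2): CG² = 3/10, CG = +√(3/10)
  (m₁,m₂)=(-3/2,3/2): CG² = 1/5, CG = −√(1/5)   ← matches the target
Pairs with CG² = 1/5: (3/2,-3/2): +√(1/5); (-3/2,3/2): −√(1/5)

(3/2,-3/2): +√(1/5); (-3/2,3/2): −√(1/5)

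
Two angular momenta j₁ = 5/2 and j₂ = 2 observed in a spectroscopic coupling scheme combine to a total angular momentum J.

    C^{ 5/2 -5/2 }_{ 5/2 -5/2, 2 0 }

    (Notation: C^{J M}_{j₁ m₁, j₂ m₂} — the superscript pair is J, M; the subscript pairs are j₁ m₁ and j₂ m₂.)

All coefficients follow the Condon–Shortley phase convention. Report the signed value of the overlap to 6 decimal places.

√[6·2!3!2!/8! · 0!5!2!2!0!5!] = √(1440/7)
  +(−1)^2/∏(2,0,3,0,0,2)! = 1/24  (running 1/24)
⟨..|..⟩ = √(1440/7)·(1/24) = +0.597614

+0.597614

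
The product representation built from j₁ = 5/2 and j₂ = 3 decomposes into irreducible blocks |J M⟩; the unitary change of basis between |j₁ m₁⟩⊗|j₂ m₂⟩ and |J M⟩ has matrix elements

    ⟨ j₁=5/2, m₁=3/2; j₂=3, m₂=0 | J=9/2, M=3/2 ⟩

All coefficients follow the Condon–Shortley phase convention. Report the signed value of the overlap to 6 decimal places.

+0.540562  (= +√(45/154))

triangle: 1!×4!×5!/11! = 2880/39916800
(j±m)!: 4!×1!×3!×3!×6!×3! = 3732480
prefactor² = (2J+1)×Δ×N² = 207360/77
  k=0: +1/(0!×1!×1!×3!×3!×2!) = 1/72
  k=1: −1/(1!×0!×0!×2!×4!×3!) = -1/288
Σ = 1/96  ⇒  CG² = 207360/77×(1/96)² = 45/154
CG = +√(45/154) = +0.540562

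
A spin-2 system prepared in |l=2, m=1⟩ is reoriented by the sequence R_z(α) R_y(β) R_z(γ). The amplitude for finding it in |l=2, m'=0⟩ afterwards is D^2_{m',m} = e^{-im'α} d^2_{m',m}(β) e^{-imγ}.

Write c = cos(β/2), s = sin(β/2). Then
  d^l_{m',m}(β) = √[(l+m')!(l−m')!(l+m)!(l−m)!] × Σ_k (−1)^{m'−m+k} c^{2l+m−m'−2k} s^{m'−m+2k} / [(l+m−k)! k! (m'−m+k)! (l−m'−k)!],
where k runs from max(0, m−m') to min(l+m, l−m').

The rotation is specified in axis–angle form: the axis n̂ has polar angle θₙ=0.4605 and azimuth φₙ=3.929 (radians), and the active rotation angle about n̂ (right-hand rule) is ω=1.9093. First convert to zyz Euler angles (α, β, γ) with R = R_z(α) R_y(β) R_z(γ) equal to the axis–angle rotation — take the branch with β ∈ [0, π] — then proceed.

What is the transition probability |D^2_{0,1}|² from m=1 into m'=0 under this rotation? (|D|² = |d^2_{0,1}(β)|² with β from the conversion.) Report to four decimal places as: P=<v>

P=0.3722

Axis–angle → zyz. n̂ = (sinθₙcosφₙ, sinθₙsinφₙ, cosθₙ) = (-0.313603, -0.314866, +0.895830), ω = 1.9093.
R = I cosω + sinω [n̂]ₓ + (1−cosω) n̂n̂ᵀ gives
  R = [-0.201070, -0.713461, -0.671226; +0.976528, -0.200013, -0.079927; -0.077229, -0.671542, +0.736931]
β = atan2(√(R₁₃²+R₂₃²), R₃₃) = 0.742277; α = atan2(R₂₃, R₁₃) mod 2π = 3.260111; γ = atan2(R₃₂, −R₃₁) mod 2π = 4.826889
Split into d^2_{0,1}(β=0.7423) × two z-phases.
Half-angle: c=0.931915, s=0.362677. N=√(2·2·6·1)=4.898979
The bounds max(0,m−m')=1 and min(l+m,l−m')=2 give 2 terms
  k=1: (−1)^0·4.8990/(2)·0.9319^3·0.3627^1 = +0.718992
  k=2: (−1)^1·4.8990/(2)·0.9319^1·0.3627^3 = -0.108896
d^2_{0,1}(0.7423) = +0.718992 -0.108896 = +0.610097
|D^2_{0,1}|² = |d^2_{0,1}(β)|² = (+0.610097)² = 0.372218 (the z-rotation phases have unit modulus)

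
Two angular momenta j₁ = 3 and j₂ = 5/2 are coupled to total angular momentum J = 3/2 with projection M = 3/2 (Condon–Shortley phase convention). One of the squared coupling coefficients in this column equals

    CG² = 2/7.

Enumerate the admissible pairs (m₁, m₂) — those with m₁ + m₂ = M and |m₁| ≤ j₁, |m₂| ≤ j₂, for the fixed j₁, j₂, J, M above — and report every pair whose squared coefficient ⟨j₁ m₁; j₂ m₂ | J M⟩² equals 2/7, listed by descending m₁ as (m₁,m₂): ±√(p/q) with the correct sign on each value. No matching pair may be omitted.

Admissible pairs with m₁+m₂ = M = 3/2: (-1,5/2), (0,3/2), (1,1/2), (2,-1/2), (3,-3/2)
  (m₁,m₂)=(3,-3/2): CG² = 3/14, CG = +√(3/14)
  (m₁,m₂)=(2,-1/2): CG² = 2/7, CG = −√(2/7)   ← matches the target
  (m₁,m₂)=(1,1/2): CG² = 9/35, CG = +√(9/35)
  (m₁,m₂)=(0,3/2): CG² = 6/35, CG = −√(6/35)
  (m₁,m₂)=(-1,5/2): CG² = 1/14, CG = +√(1/14)
Pairs with CG² = 2/7: (2,-1/2): −√(2/7)

(2,-1/2): −√(2/7)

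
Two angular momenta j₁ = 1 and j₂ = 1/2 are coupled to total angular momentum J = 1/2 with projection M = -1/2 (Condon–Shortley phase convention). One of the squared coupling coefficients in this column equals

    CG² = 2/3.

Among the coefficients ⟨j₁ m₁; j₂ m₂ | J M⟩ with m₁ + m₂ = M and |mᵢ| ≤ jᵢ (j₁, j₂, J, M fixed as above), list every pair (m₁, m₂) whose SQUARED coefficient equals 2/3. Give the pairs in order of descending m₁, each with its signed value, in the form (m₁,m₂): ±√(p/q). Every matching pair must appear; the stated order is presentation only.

Admissible pairs with m₁+m₂ = M = -1/2: (-1,1/2), (0,-1/2)
  (m₁,m₂)=(0,-1/2): CG² = 1/3, CG = +√(1/3)
  (m₁,m₂)=(-1,1/2): CG² = 2/3, CG = −√(2/3)   ← matches the target
Pairs with CG² = 2/3: (-1,1/2): −√(2/3)

(-1,1/2): −√(2/3)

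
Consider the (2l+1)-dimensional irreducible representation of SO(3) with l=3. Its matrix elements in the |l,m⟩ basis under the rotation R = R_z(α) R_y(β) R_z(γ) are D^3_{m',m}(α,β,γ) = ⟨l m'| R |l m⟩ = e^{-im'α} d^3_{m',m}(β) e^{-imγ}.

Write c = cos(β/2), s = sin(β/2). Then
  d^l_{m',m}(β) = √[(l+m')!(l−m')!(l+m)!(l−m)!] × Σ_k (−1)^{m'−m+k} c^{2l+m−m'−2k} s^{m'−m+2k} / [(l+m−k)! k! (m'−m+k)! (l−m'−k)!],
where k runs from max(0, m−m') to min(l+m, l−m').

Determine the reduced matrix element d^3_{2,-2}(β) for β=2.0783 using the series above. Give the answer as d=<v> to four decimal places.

d=0.2992

d^3_{2,-2}(β=2.0783) via the finite sum:
c=cos(2.078300/2)=0.506953, s=sin(2.078300/2)=0.861974; N=√[120·1·1·120]=120.000000
k∈{0,1} keeps every argument non-negative
  k=0: (−1)^4·120.0000/(24)·0.5070^2·0.8620^4 = +0.709384
  k=1: (−1)^5·120.0000/(120)·0.5070^0·0.8620^6 = -0.410170
d^3_{2,-2}(2.0783) = +0.709384 -0.410170 = +0.299214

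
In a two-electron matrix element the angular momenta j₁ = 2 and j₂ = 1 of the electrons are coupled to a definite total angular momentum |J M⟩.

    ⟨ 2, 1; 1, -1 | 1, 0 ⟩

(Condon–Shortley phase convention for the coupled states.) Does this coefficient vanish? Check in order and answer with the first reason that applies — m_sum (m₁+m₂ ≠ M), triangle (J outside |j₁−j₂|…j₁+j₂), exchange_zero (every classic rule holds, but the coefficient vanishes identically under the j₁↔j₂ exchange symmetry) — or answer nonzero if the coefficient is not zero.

nonzero

m-sum: m₁+m₂ = 1+(-1) = 0, M = 0  ✓
triangle: |j₁−j₂| = 1 ≤ J = 1 ≤ j₁+j₂ = 3  ✓
exchange: j₁≠j₂ or m₁≠m₂ — the exchange symmetry imposes no constraint here
value check: CG = +√(3/10) = +0.547723 ≠ 0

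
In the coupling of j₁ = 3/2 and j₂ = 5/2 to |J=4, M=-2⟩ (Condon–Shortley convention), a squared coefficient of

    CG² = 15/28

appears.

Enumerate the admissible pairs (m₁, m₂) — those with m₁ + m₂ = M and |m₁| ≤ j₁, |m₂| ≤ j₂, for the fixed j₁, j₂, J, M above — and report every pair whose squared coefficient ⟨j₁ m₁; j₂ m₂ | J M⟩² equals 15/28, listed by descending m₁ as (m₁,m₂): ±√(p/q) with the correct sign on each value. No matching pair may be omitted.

(-1/2,-3/2): +√(15/28)

Admissible pairs with m₁+m₂ = M = -2: (-3/2,-1/2), (-1/2,-3/2), (1/2,-5/2)
  (m₁,m₂)=(1/2,-5/2): CG² = 3/28, CG = +√(3/28)
  (m₁,m₂)=(-1/2,-3/2): CG² = 15/28, CG = +√(15/28)   ← matches the target
  (m₁,m₂)=(-3/2,-1/2): CG² = 5/14, CG = +√(5/14)
Pairs with CG² = 15/28: (-1/2,-3/2): +√(15/28)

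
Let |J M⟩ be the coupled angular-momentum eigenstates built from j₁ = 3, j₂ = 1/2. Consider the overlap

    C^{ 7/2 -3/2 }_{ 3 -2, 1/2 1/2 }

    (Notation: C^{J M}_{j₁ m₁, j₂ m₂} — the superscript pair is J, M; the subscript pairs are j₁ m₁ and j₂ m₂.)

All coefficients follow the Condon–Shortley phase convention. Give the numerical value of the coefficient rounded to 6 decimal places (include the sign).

√[8·0!6!1!/8! · 1!5!1!0!2!5!] = √(28800/7)
  +(−1)^0/∏(0,0,5,1,1,0)! = 1/120  (running 1/120)
⟨..|..⟩ = √(28800/7)·(1/120) = +0.534522

+0.534522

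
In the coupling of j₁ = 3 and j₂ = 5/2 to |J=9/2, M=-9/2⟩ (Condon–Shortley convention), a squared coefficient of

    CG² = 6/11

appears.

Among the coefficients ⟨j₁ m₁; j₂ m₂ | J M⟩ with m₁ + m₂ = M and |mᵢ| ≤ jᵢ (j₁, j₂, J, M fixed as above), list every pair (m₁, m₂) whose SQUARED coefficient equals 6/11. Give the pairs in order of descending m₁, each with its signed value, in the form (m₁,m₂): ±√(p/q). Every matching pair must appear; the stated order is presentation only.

Admissible pairs with m₁+m₂ = M = -9/2: (-3,-3/2), (-2,-5/2)
  (m₁,m₂)=(-2,-5/2): CG² = 5/11, CG = +√(5/11)
  (m₁,m₂)=(-3,-3/2): CG² = 6/11, CG = −√(6/11)   ← matches the target
Pairs with CG² = 6/11: (-3,-3/2): −√(6/11)

(-3,-3/2): −√(6/11)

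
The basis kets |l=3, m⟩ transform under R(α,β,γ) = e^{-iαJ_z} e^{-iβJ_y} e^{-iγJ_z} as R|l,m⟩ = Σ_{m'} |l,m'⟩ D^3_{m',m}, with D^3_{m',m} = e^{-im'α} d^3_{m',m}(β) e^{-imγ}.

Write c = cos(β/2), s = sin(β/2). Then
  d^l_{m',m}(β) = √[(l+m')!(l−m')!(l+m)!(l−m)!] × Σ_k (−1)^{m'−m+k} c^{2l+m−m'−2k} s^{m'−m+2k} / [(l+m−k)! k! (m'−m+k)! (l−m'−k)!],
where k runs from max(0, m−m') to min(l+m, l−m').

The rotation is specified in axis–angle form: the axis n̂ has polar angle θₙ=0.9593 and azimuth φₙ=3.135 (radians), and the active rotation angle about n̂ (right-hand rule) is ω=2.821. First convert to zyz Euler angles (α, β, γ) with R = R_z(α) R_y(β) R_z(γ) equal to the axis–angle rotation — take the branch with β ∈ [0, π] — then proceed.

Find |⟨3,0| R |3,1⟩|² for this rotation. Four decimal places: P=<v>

P=0.0477

Axis–angle → zyz. n̂ = (sinθₙcosφₙ, sinθₙsinφₙ, cosθₙ) = (-0.818772, +0.005398, +0.574093), ω = 2.8210.
R = I cosω + sinω [n̂]ₓ + (1−cosω) n̂n̂ᵀ gives
  R = [+0.357570, -0.189528, -0.914452; +0.172299, -0.948992, +0.264059; -0.917855, -0.251979, -0.306675]
β = atan2(√(R₁₃²+R₂₃²), R₃₃) = 1.882494; α = atan2(R₂₃, R₁₃) mod 2π = 2.860478; γ = atan2(R₃₂, −R₃₁) mod 2π = 6.015256
Split into d^3_{0,1}(β=1.8825) × two z-phases.
With c≡cos(β/2)=0.588780 and s≡sin(β/2)=0.808293, N=[6·6·24·2]^{1/2}=41.569219
k∈{1,2,3} keeps every argument non-negative
  k=1: (−1)^0·41.5692/(12)·0.5888^5·0.8083^1 = +0.198119
  k=2: (−1)^1·41.5692/(4)·0.5888^3·0.8083^3 = -1.120156
  k=3: (−1)^2·41.5692/(12)·0.5888^1·0.8083^5 = +0.703701
d^3_{0,1}(1.8825) = +0.198119 -1.120156 +0.703701 = -0.218336
|D^3_{0,1}|² = |d^3_{0,1}(β)|² = (-0.218336)² = 0.047671 (the z-rotation phases have unit modulus)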